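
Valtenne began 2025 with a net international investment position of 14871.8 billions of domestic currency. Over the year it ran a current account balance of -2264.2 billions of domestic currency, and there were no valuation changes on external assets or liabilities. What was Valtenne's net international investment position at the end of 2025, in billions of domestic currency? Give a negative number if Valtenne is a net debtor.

12607.6

With no valuation effects, change in NIIP = current account = -2264.2
End-of-year NIIP = 14871.8 + (-2264.2) = 12607.6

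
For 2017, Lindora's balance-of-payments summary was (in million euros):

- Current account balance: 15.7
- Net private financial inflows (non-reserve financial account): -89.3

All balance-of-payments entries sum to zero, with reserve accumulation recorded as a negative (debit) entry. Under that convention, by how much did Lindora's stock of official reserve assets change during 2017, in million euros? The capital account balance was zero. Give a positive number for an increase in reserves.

Official reserve transactions balance = -(15.7 + (-89.3)) = 73.6
An accumulation of reserves is recorded as a debit (negative entry), so the change in the stock of reserves is the negative of that balance.
Change in official reserves = -(73.6) = -73.6

-73.6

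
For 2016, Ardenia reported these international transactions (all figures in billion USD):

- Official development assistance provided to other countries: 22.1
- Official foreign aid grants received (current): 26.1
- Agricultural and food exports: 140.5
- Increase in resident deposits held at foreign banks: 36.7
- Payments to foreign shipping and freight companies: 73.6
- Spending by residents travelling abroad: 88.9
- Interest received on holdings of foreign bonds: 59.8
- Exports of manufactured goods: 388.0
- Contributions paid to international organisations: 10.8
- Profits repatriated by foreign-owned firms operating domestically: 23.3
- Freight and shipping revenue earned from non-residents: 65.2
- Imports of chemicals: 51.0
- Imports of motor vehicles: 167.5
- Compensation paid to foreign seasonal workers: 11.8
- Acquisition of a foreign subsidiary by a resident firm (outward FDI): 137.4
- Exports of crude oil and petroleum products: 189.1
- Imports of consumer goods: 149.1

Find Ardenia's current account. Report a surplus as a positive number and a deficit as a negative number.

Goods: -167.5 - 149.1 + 388.0 + 140.5 - 51.0 + 189.1 = 350.0
Services: -88.9 - 73.6 + 65.2 = -97.3
Primary income: -23.3 - 11.8 + 59.8 = 24.7
Secondary income: -22.1 + 26.1 - 10.8 = -6.8
Current account = 350.0 + (-97.3) + 24.7 + (-6.8) = 270.6
(Excluded from the current account — financial account: increase in resident deposits held at foreign banks 36.7, acquisition of a foreign subsidiary by a resident firm (outward FDI) 137.4.)

270.6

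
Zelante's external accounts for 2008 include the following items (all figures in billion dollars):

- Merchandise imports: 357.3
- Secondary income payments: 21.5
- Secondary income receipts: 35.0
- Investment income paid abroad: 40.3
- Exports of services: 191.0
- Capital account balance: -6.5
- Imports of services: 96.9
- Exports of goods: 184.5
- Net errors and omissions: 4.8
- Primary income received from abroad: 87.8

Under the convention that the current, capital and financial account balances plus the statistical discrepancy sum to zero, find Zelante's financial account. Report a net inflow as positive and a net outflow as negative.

19.4

Goods balance = 184.5 - 357.3 = -172.8
Services balance = 191.0 - 96.9 = 94.1
Trade balance (goods + services) = -172.8 + 94.1 = -78.7
Net primary income = 87.8 - 40.3 = 47.5
Net secondary income = 35.0 - 21.5 = 13.5
Current account = -78.7 + 47.5 + 13.5 = -17.7
Financial account = -(-17.7 + (-6.5) + 4.8) = 19.4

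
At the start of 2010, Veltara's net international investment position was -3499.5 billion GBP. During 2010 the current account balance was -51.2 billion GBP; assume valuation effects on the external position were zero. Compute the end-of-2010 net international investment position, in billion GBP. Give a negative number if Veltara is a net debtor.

With no valuation effects, change in NIIP = current account = -51.2
End-of-year NIIP = -3499.5 + (-51.2) = -3550.7

-3550.7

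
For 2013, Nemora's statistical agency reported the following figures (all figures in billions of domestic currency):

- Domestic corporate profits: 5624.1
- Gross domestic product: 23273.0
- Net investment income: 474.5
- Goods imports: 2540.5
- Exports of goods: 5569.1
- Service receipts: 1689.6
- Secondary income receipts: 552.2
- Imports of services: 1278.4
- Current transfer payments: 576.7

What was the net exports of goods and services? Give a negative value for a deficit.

Goods balance = 5569.1 - 2540.5 = 3028.6
Services balance = 1689.6 - 1278.4 = 411.2
Trade balance (goods + services) = 3028.6 + 411.2 = 3439.8

3439.8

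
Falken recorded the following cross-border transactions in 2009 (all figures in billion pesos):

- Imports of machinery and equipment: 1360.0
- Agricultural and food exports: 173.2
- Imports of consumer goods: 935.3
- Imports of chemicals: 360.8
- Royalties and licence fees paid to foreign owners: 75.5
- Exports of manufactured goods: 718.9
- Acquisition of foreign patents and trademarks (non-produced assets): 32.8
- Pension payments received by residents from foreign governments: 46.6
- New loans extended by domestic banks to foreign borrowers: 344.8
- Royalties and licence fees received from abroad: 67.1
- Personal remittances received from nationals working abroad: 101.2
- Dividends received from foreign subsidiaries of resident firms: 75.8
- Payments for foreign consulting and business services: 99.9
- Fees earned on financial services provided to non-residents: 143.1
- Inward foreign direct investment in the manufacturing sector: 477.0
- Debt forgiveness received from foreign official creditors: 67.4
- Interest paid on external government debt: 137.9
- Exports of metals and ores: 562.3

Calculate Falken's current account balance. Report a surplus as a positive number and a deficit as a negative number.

Goods: -360.8 + 562.3 - 1360.0 + 718.9 - 935.3 + 173.2 = -1201.7
Services: -99.9 + 143.1 + 67.1 - 75.5 = 34.8
Primary income: -137.9 + 75.8 = -62.1
Secondary income: 101.2 + 46.6 = 147.8
Current account = (-1201.7) + 34.8 + (-62.1) + 147.8 = -1081.2
(Excluded from the current account — capital account: acquisition of foreign patents and trademarks (non-produced assets) 32.8, debt forgiveness received from foreign official creditors 67.4; financial account: new loans extended by domestic banks to foreign borrowers 344.8, inward foreign direct investment in the manufacturing sector 477.0.)

-1081.2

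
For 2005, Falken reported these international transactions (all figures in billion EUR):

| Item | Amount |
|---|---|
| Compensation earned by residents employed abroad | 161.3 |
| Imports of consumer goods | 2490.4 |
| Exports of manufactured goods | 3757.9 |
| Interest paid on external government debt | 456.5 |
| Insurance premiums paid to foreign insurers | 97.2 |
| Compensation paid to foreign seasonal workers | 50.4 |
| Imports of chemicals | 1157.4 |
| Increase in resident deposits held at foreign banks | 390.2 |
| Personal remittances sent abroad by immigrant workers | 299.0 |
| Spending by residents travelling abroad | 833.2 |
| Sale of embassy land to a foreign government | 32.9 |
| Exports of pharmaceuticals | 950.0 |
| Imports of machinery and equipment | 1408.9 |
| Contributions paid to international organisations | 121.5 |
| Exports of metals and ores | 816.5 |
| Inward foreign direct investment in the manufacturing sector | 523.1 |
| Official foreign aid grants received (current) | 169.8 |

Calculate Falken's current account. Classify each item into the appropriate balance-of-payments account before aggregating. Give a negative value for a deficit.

Goods: 950.0 + 3757.9 - 1408.9 - 1157.4 - 2490.4 + 816.5 = 467.7
Services: -97.2 - 833.2 = -930.4
Primary income: -50.4 + 161.3 - 456.5 = -345.6
Secondary income: -121.5 + 169.8 - 299.0 = -250.7
Current account = 467.7 + (-930.4) + (-345.6) + (-250.7) = -1059.0
(Excluded from the current account — financial account: increase in resident deposits held at foreign banks 390.2, inward foreign direct investment in the manufacturing sector 523.1; capital account: sale of embassy land to a foreign government 32.9.)

-1059.0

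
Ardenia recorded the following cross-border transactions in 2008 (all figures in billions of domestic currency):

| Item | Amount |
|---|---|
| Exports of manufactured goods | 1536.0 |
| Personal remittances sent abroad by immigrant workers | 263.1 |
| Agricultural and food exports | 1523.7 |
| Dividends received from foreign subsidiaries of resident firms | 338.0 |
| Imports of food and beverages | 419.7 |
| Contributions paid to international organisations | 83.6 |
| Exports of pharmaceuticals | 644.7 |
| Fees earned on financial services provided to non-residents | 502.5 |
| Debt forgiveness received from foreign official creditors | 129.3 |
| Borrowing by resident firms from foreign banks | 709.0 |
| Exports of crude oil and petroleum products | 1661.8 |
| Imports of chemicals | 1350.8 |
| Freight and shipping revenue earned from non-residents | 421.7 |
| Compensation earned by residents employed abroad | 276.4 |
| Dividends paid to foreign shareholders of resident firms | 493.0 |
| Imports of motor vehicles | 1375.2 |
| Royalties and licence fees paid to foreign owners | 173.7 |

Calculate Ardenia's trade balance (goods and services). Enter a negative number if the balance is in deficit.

2971.0

Goods: 1661.8 + 644.7 + 1523.7 - 419.7 - 1350.8 - 1375.2 + 1536.0 = 2220.5
Services: 502.5 + 421.7 - 173.7 = 750.5
Trade balance = 2220.5 + 750.5 = 2971.0
(Excluded from the trade balance — secondary income: personal remittances sent abroad by immigrant workers 263.1, contributions paid to international organisations 83.6; primary income: dividends received from foreign subsidiaries of resident firms 338.0, compensation earned by residents employed abroad 276.4, dividends paid to foreign shareholders of resident firms 493.0; capital account: debt forgiveness received from foreign official creditors 129.3; financial account: borrowing by resident firms from foreign banks 709.0.)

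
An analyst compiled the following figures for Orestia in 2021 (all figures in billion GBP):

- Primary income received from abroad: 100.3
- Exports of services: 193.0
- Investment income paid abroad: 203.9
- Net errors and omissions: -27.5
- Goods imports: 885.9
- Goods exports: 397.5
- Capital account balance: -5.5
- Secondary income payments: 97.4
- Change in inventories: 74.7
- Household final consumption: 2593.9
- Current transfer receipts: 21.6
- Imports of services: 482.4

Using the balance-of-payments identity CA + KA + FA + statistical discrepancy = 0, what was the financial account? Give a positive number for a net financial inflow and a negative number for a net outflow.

Goods balance = 397.5 - 885.9 = -488.4
Services balance = 193.0 - 482.4 = -289.4
Trade balance (goods + services) = -488.4 + (-289.4) = -777.8
Net primary income = 100.3 - 203.9 = -103.6
Net secondary income = 21.6 - 97.4 = -75.8
Current account = -777.8 + (-103.6) + (-75.8) = -957.2
Financial account = -(-957.2 + (-5.5) + (-27.5)) = 990.2

990.2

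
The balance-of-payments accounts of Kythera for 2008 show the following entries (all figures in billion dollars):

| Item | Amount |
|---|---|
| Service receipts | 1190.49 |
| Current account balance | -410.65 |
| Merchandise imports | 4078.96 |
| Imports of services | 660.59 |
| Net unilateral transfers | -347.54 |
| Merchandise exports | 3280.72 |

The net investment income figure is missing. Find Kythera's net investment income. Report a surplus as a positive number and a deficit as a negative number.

205.23

Current account = goods balance + services balance + net primary income + net secondary income
Sum of the known components = -615.88
Net investment income = CA - (known components) = -410.65 - (-615.88) = 205.23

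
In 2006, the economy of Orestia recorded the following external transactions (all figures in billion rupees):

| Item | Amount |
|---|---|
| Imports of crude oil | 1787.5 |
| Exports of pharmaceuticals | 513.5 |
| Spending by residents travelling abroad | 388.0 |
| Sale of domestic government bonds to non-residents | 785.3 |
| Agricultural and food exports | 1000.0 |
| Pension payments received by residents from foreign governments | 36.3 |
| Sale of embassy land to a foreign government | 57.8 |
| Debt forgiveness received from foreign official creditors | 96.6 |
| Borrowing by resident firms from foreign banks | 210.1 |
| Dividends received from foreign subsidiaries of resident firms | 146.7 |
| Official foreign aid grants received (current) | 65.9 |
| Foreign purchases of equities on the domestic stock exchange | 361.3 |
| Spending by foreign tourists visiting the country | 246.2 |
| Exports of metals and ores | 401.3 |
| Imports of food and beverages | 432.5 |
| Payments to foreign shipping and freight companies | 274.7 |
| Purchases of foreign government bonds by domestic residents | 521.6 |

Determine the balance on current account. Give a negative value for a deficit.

-472.8

Goods: 1000.0 + 513.5 + 401.3 - 432.5 - 1787.5 = -305.2
Services: -388.0 + 246.2 - 274.7 = -416.5
Primary income: 146.7
Secondary income: 65.9 + 36.3 = 102.2
Current account = (-305.2) + (-416.5) + 146.7 + 102.2 = -472.8
(Excluded from the current account — financial account: sale of domestic government bonds to non-residents 785.3, borrowing by resident firms from foreign banks 210.1, foreign purchases of equities on the domestic stock exchange 361.3, purchases of foreign government bonds by domestic residents 521.6; capital account: sale of embassy land to a foreign government 57.8, debt forgiveness received from foreign official creditors 96.6.)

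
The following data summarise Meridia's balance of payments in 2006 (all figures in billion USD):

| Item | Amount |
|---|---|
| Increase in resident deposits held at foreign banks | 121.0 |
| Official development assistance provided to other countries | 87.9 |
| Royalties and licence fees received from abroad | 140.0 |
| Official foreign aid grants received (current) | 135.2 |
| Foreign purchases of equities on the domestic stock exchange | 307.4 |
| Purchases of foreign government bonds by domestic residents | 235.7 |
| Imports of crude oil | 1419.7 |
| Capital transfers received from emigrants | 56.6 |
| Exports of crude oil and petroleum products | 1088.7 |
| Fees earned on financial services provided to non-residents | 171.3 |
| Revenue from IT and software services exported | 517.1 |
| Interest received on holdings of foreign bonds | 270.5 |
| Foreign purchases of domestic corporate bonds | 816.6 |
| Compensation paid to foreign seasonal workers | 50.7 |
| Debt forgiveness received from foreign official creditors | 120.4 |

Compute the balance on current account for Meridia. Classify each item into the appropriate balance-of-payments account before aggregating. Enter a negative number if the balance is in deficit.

764.5

Goods: -1419.7 + 1088.7 = -331.0
Services: 140.0 + 517.1 + 171.3 = 828.4
Primary income: -50.7 + 270.5 = 219.8
Secondary income: 135.2 - 87.9 = 47.3
Current account = (-331.0) + 828.4 + 219.8 + 47.3 = 764.5
(Excluded from the current account — financial account: increase in resident deposits held at foreign banks 121.0, foreign purchases of equities on the domestic stock exchange 307.4, purchases of foreign government bonds by domestic residents 235.7, foreign purchases of domestic corporate bonds 816.6; capital account: capital transfers received from emigrants 56.6, debt forgiveness received from foreign official creditors 120.4.)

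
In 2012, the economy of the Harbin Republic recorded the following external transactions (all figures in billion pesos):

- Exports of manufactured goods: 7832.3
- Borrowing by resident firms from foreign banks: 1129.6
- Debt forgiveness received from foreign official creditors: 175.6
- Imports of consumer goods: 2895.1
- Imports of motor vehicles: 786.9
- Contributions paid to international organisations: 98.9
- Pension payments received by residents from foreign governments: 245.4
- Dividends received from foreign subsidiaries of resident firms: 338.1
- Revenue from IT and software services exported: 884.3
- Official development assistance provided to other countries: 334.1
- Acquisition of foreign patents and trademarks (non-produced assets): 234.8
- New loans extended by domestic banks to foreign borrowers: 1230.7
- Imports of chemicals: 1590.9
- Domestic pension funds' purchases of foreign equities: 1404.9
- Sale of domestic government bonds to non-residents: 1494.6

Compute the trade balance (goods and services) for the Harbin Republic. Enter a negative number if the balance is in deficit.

Goods: -1590.9 - 2895.1 - 786.9 + 7832.3 = 2559.4
Services: 884.3
Trade balance = 2559.4 + 884.3 = 3443.7
(Excluded from the trade balance — financial account: borrowing by resident firms from foreign banks 1129.6, new loans extended by domestic banks to foreign borrowers 1230.7, domestic pension funds' purchases of foreign equities 1404.9, sale of domestic government bonds to non-residents 1494.6; capital account: debt forgiveness received from foreign official creditors 175.6, acquisition of foreign patents and trademarks (non-produced assets) 234.8; secondary income: contributions paid to international organisations 98.9, pension payments received by residents from foreign governments 245.4, official development assistance provided to other countries 334.1; primary income: dividends received from foreign subsidiaries of resident firms 338.1.)

3443.7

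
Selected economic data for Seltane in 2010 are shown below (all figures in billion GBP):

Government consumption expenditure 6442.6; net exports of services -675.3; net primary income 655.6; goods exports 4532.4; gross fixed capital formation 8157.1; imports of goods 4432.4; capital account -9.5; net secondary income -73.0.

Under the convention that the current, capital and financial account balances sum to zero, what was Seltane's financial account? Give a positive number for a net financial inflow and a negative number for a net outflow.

2.2

Goods balance = 4532.4 - 4432.4 = 100.0
Services balance = -675.3
Trade balance (goods + services) = 100.0 + (-675.3) = -575.3
Net primary income = 655.6
Net secondary income = -73.0
Current account = -575.3 + 655.6 + (-73.0) = 7.3
Financial account = -(7.3 + (-9.5)) = 2.2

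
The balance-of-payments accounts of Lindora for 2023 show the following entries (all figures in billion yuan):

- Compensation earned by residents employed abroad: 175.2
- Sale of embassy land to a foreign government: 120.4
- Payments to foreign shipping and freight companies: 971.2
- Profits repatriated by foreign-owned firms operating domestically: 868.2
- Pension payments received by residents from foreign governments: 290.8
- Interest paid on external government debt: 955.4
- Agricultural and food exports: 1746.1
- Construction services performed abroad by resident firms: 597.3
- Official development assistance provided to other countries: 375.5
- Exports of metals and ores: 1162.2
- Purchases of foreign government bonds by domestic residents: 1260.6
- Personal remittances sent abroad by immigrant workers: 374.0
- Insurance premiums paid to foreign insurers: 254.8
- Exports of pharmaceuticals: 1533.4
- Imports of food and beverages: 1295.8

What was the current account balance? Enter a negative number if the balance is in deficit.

410.1

Goods: 1746.1 + 1533.4 + 1162.2 - 1295.8 = 3145.9
Services: -254.8 - 971.2 + 597.3 = -628.7
Primary income: -868.2 - 955.4 + 175.2 = -1648.4
Secondary income: 290.8 - 374.0 - 375.5 = -458.7
Current account = 3145.9 + (-628.7) + (-1648.4) + (-458.7) = 410.1
(Excluded from the current account — capital account: sale of embassy land to a foreign government 120.4; financial account: purchases of foreign government bonds by domestic residents 1260.6.)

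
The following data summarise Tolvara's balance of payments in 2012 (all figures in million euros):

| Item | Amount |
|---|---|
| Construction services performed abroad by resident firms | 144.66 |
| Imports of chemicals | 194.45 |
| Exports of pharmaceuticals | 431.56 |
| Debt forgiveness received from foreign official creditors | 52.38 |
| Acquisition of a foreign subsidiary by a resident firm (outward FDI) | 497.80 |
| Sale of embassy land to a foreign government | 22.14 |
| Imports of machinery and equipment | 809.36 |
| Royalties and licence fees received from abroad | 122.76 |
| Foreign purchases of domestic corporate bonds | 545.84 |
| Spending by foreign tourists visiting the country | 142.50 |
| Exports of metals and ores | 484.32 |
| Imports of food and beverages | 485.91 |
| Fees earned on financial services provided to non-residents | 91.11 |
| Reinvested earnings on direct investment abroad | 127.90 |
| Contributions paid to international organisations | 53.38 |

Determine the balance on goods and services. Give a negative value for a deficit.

Goods: -809.36 + 431.56 - 485.91 + 484.32 - 194.45 = -573.84
Services: 144.66 + 122.76 + 91.11 + 142.50 = 501.03
Trade balance = -573.84 + 501.03 = -72.81
(Excluded from the trade balance — capital account: debt forgiveness received from foreign official creditors 52.38, sale of embassy land to a foreign government 22.14; financial account: acquisition of a foreign subsidiary by a resident firm (outward FDI) 497.80, foreign purchases of domestic corporate bonds 545.84; primary income: reinvested earnings on direct investment abroad 127.90; secondary income: contributions paid to international organisations 53.38.)

-72.81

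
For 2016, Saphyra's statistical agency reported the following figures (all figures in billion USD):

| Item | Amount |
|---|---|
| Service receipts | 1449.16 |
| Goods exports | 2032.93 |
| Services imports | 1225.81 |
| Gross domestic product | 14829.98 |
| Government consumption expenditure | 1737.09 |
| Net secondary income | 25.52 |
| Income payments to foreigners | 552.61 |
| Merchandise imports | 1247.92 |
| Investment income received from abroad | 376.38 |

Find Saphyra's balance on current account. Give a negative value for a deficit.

857.65

Goods balance = 2032.93 - 1247.92 = 785.01
Services balance = 1449.16 - 1225.81 = 223.35
Trade balance (goods + services) = 785.01 + 223.35 = 1008.36
Net primary income = 376.38 - 552.61 = -176.23
Net secondary income = 25.52
Current account = 1008.36 + (-176.23) + 25.52 = 857.65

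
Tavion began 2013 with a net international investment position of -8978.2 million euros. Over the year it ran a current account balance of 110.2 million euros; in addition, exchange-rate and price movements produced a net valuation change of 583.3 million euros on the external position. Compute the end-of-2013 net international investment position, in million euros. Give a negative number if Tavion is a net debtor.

-8284.7

Change in NIIP = current account + net valuation change = 110.2 + 583.3 = 693.5
End-of-year NIIP = -8978.2 + 693.5 = -8284.7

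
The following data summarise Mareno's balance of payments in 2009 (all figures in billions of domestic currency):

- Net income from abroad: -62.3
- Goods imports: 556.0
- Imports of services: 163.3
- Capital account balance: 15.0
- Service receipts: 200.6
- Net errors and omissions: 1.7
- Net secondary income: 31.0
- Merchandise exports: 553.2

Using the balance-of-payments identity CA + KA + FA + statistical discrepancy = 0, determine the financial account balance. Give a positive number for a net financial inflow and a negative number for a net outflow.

-19.9

Goods balance = 553.2 - 556.0 = -2.8
Services balance = 200.6 - 163.3 = 37.3
Trade balance (goods + services) = -2.8 + 37.3 = 34.5
Net primary income = -62.3
Net secondary income = 31.0
Current account = 34.5 + (-62.3) + 31.0 = 3.2
Financial account = -(3.2 + 15.0 + 1.7) = -19.9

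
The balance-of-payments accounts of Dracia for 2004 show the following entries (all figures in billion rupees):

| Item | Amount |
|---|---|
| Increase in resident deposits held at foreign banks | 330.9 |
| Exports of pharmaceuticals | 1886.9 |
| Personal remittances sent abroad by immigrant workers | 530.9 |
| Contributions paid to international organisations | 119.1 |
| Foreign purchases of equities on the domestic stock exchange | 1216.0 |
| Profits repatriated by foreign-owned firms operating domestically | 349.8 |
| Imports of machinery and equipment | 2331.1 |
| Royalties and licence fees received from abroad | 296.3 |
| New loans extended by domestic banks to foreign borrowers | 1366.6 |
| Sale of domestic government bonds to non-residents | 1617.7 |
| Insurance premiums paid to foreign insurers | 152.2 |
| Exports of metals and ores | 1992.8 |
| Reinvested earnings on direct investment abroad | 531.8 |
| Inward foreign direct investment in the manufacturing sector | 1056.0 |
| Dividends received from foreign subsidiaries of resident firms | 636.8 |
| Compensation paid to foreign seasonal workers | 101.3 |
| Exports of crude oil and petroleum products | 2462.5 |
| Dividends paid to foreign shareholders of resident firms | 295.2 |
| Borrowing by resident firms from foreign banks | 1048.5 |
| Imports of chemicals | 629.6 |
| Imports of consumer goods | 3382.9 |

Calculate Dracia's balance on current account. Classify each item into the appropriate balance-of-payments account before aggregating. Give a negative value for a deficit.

-85.0

Goods: -629.6 + 1886.9 + 1992.8 + 2462.5 - 3382.9 - 2331.1 = -1.4
Services: 296.3 - 152.2 = 144.1
Primary income: 636.8 - 349.8 - 101.3 - 295.2 + 531.8 = 422.3
Secondary income: -119.1 - 530.9 = -650.0
Current account = (-1.4) + 144.1 + 422.3 + (-650.0) = -85.0
(Excluded from the current account — financial account: increase in resident deposits held at foreign banks 330.9, foreign purchases of equities on the domestic stock exchange 1216.0, new loans extended by domestic banks to foreign borrowers 1366.6, sale of domestic government bonds to non-residents 1617.7, inward foreign direct investment in the manufacturing sector 1056.0, borrowing by resident firms from foreign banks 1048.5.)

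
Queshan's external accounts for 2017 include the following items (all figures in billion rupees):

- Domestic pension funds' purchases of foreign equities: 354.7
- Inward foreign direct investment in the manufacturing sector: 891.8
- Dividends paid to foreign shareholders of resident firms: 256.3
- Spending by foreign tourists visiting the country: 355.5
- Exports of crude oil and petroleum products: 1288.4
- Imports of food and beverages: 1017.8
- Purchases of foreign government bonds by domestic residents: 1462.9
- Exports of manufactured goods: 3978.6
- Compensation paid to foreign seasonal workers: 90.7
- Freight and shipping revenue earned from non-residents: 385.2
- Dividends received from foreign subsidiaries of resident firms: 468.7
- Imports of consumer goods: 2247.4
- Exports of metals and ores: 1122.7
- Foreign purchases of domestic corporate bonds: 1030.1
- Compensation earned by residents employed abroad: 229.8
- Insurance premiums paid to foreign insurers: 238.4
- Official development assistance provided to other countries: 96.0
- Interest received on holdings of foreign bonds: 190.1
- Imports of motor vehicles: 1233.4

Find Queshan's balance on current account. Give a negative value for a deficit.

Goods: 1122.7 + 3978.6 - 1233.4 + 1288.4 - 1017.8 - 2247.4 = 1891.1
Services: -238.4 + 355.5 + 385.2 = 502.3
Primary income: -90.7 + 468.7 - 256.3 + 229.8 + 190.1 = 541.6
Secondary income: -96.0
Current account = 1891.1 + 502.3 + 541.6 + (-96.0) = 2839.0
(Excluded from the current account — financial account: domestic pension funds' purchases of foreign equities 354.7, inward foreign direct investment in the manufacturing sector 891.8, purchases of foreign government bonds by domestic residents 1462.9, foreign purchases of domestic corporate bonds 1030.1.)

2839.0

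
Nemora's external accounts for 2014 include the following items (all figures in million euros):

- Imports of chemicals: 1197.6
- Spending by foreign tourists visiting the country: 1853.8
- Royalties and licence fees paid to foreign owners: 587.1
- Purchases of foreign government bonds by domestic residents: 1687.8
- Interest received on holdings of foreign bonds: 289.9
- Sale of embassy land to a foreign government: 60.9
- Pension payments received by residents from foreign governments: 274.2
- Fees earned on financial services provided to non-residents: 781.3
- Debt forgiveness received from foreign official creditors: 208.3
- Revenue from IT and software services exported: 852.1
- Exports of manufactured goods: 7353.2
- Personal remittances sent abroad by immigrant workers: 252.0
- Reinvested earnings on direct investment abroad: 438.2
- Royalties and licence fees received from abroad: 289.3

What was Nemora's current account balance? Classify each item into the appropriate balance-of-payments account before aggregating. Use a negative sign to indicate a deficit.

10095.3

Goods: 7353.2 - 1197.6 = 6155.6
Services: 289.3 + 1853.8 + 852.1 + 781.3 - 587.1 = 3189.4
Primary income: 289.9 + 438.2 = 728.1
Secondary income: 274.2 - 252.0 = 22.2
Current account = 6155.6 + 3189.4 + 728.1 + 22.2 = 10095.3
(Excluded from the current account — financial account: purchases of foreign government bonds by domestic residents 1687.8; capital account: sale of embassy land to a foreign government 60.9, debt forgiveness received from foreign official creditors 208.3.)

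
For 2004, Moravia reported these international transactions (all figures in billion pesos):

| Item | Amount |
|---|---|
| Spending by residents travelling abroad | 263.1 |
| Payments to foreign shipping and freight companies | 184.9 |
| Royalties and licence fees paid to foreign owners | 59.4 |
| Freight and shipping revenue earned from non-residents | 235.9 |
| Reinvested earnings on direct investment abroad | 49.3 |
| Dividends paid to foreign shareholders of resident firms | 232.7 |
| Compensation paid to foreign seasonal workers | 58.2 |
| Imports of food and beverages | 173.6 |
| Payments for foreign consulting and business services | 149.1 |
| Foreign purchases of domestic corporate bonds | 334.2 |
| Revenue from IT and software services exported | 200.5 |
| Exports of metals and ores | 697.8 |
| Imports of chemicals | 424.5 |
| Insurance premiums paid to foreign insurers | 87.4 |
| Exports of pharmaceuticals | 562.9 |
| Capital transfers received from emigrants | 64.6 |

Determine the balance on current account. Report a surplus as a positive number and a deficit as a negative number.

Goods: 562.9 - 424.5 - 173.6 + 697.8 = 662.6
Services: 200.5 + 235.9 - 149.1 - 263.1 - 59.4 - 87.4 - 184.9 = -307.5
Primary income: -58.2 - 232.7 + 49.3 = -241.6
Current account = 662.6 + (-307.5) + (-241.6) = 113.5
(Excluded from the current account — financial account: foreign purchases of domestic corporate bonds 334.2; capital account: capital transfers received from emigrants 64.6.)

113.5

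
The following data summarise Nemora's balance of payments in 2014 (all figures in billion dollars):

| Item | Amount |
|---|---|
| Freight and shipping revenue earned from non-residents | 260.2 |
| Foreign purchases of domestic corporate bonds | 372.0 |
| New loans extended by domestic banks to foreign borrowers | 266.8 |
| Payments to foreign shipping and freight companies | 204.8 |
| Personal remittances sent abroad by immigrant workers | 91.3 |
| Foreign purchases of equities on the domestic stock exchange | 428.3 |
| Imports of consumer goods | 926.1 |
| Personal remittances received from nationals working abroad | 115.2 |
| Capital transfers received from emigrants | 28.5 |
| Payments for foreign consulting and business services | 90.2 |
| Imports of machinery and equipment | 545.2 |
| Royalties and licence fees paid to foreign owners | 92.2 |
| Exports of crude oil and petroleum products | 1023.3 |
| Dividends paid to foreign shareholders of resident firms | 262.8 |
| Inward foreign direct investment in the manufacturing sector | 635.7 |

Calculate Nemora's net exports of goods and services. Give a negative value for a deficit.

-575.0

Goods: -545.2 - 926.1 + 1023.3 = -448.0
Services: -204.8 - 90.2 - 92.2 + 260.2 = -127.0
Trade balance = -448.0 + (-127.0) = -575.0
(Excluded from the trade balance — financial account: foreign purchases of domestic corporate bonds 372.0, new loans extended by domestic banks to foreign borrowers 266.8, foreign purchases of equities on the domestic stock exchange 428.3, inward foreign direct investment in the manufacturing sector 635.7; secondary income: personal remittances sent abroad by immigrant workers 91.3, personal remittances received from nationals working abroad 115.2; capital account: capital transfers received from emigrants 28.5; primary income: dividends paid to foreign shareholders of resident firms 262.8.)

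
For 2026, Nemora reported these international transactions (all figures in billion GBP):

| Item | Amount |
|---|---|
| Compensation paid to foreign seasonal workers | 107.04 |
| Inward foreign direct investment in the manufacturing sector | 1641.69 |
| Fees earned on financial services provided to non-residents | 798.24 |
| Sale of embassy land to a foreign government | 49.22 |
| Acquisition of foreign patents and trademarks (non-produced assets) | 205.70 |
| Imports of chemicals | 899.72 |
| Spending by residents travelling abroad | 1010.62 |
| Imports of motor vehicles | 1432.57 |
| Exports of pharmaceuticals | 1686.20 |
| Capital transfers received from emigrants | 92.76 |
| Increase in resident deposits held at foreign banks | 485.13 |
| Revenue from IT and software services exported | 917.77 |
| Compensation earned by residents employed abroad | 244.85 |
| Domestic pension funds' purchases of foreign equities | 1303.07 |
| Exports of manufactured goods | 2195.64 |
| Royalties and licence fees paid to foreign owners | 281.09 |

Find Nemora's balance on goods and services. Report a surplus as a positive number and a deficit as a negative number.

Goods: 1686.20 - 1432.57 - 899.72 + 2195.64 = 1549.55
Services: -281.09 + 798.24 - 1010.62 + 917.77 = 424.30
Trade balance = 1549.55 + 424.30 = 1973.85
(Excluded from the trade balance — primary income: compensation paid to foreign seasonal workers 107.04, compensation earned by residents employed abroad 244.85; financial account: inward foreign direct investment in the manufacturing sector 1641.69, increase in resident deposits held at foreign banks 485.13, domestic pension funds' purchases of foreign equities 1303.07; capital account: sale of embassy land to a foreign government 49.22, acquisition of foreign patents and trademarks (non-produced assets) 205.70, capital transfers received from emigrants 92.76.)

1973.85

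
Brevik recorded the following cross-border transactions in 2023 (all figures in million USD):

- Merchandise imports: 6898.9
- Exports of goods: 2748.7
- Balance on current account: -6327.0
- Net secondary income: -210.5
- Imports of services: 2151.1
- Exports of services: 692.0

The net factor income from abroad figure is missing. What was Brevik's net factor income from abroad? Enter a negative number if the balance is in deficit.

Current account = goods balance + services balance + net primary income + net secondary income
Sum of the known components = -5819.8
Net factor income from abroad = CA - (known components) = -6327.0 - (-5819.8) = -507.2

-507.2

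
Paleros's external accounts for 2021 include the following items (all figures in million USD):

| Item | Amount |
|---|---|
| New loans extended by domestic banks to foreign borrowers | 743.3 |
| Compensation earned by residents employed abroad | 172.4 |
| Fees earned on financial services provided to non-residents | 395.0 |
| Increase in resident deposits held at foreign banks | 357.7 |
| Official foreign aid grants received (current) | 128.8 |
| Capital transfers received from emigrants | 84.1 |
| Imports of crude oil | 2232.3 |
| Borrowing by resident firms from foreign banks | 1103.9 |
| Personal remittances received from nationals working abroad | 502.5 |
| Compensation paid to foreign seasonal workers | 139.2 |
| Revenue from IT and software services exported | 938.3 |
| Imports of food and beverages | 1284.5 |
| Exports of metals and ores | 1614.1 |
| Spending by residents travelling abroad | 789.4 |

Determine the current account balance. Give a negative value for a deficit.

Goods: -1284.5 - 2232.3 + 1614.1 = -1902.7
Services: 938.3 - 789.4 + 395.0 = 543.9
Primary income: -139.2 + 172.4 = 33.2
Secondary income: 502.5 + 128.8 = 631.3
Current account = (-1902.7) + 543.9 + 33.2 + 631.3 = -694.3
(Excluded from the current account — financial account: new loans extended by domestic banks to foreign borrowers 743.3, increase in resident deposits held at foreign banks 357.7, borrowing by resident firms from foreign banks 1103.9; capital account: capital transfers received from emigrants 84.1.)

-694.3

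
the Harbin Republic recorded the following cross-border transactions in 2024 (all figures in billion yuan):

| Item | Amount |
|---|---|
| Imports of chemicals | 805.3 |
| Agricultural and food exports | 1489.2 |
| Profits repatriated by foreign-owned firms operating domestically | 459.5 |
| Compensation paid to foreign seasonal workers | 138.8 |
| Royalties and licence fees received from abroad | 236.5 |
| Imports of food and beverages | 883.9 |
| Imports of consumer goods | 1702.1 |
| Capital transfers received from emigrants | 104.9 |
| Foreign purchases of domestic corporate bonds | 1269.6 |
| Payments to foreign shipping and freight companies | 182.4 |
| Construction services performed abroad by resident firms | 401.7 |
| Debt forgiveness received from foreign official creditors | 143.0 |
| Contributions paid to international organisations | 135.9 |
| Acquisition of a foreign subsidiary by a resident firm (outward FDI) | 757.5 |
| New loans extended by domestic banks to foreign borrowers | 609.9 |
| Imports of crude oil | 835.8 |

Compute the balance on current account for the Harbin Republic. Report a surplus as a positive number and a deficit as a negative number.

Goods: 1489.2 - 835.8 - 883.9 - 1702.1 - 805.3 = -2737.9
Services: 236.5 + 401.7 - 182.4 = 455.8
Primary income: -459.5 - 138.8 = -598.3
Secondary income: -135.9
Current account = (-2737.9) + 455.8 + (-598.3) + (-135.9) = -3016.3
(Excluded from the current account — capital account: capital transfers received from emigrants 104.9, debt forgiveness received from foreign official creditors 143.0; financial account: foreign purchases of domestic corporate bonds 1269.6, acquisition of a foreign subsidiary by a resident firm (outward FDI) 757.5, new loans extended by domestic banks to foreign borrowers 609.9.)

-3016.3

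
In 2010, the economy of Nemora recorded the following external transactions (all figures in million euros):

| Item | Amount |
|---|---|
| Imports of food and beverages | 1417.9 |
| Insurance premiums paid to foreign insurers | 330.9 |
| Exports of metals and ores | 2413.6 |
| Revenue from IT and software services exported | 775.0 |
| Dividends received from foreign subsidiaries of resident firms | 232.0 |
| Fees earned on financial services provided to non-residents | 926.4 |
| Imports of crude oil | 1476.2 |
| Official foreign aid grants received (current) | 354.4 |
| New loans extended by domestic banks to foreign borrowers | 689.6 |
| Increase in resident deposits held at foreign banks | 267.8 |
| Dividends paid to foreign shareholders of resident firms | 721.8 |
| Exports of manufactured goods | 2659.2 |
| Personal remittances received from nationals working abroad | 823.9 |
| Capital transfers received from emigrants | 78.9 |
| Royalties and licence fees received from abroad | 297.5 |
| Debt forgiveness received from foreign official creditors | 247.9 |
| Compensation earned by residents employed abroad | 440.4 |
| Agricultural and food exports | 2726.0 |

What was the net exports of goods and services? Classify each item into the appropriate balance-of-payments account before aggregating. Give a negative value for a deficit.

Goods: 2413.6 + 2659.2 - 1476.2 + 2726.0 - 1417.9 = 4904.7
Services: 926.4 + 297.5 - 330.9 + 775.0 = 1668.0
Trade balance = 4904.7 + 1668.0 = 6572.7
(Excluded from the trade balance — primary income: dividends received from foreign subsidiaries of resident firms 232.0, dividends paid to foreign shareholders of resident firms 721.8, compensation earned by residents employed abroad 440.4; secondary income: official foreign aid grants received (current) 354.4, personal remittances received from nationals working abroad 823.9; financial account: new loans extended by domestic banks to foreign borrowers 689.6, increase in resident deposits held at foreign banks 267.8; capital account: capital transfers received from emigrants 78.9, debt forgiveness received from foreign official creditors 247.9.)

6572.7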